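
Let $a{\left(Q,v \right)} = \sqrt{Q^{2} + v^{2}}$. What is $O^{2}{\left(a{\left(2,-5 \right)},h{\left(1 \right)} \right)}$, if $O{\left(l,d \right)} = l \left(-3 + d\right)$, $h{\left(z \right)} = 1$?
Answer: $116$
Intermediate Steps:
$O^{2}{\left(a{\left(2,-5 \right)},h{\left(1 \right)} \right)} = \left(\sqrt{2^{2} + \left(-5\right)^{2}} \left(-3 + 1\right)\right)^{2} = \left(\sqrt{4 + 25} \left(-2\right)\right)^{2} = \left(\sqrt{29} \left(-2\right)\right)^{2} = \left(- 2 \sqrt{29}\right)^{2} = 116$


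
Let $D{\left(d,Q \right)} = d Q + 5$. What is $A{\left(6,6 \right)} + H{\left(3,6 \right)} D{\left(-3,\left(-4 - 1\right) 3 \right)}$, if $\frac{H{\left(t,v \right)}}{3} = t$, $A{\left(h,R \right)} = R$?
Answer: $456$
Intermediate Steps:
$D{\left(d,Q \right)} = 5 + Q d$ ($D{\left(d,Q \right)} = Q d + 5 = 5 + Q d$)
$H{\left(t,v \right)} = 3 t$
$A{\left(6,6 \right)} + H{\left(3,6 \right)} D{\left(-3,\left(-4 - 1\right) 3 \right)} = 6 + 3 \cdot 3 \left(5 + \left(-4 - 1\right) 3 \left(-3\right)\right) = 6 + 9 \left(5 + \left(-5\right) 3 \left(-3\right)\right) = 6 + 9 \left(5 - -45\right) = 6 + 9 \left(5 + 45\right) = 6 + 9 \cdot 50 = 6 + 450 = 456$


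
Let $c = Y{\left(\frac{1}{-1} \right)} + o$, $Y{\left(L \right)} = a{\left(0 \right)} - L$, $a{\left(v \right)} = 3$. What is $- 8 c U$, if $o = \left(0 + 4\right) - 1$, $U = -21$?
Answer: $1176$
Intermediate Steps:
$o = 3$ ($o = 4 - 1 = 3$)
$Y{\left(L \right)} = 3 - L$
$c = 7$ ($c = \left(3 - \frac{1}{-1}\right) + 3 = \left(3 - -1\right) + 3 = \left(3 + 1\right) + 3 = 4 + 3 = 7$)
$- 8 c U = \left(-8\right) 7 \left(-21\right) = \left(-56\right) \left(-21\right) = 1176$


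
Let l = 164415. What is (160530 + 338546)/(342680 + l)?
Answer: 499076/507095 ≈ 0.98419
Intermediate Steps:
(160530 + 338546)/(342680 + l) = (160530 + 338546)/(342680 + 164415) = 499076/507095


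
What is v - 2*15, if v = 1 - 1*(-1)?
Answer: -28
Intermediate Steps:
v = 2 (v = 1 + 1 = 2)
v - 2*15 = 2 - 2*15 = 2 - 30 = -28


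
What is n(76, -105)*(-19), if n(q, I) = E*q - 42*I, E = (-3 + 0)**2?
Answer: -96786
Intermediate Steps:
E = 9 (E = (-3)**2 = 9)
n(q, I) = -42*I + 9*q (n(q, I) = 9*q - 42*I = -42*I + 9*q)
n(76, -105)*(-19) = (-42*(-105) + 9*76)*(-19) = (4410 + 684)*(-19) = 5094*(-19) = -96786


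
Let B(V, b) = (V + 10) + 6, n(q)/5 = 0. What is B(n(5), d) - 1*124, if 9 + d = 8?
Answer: -108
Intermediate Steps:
n(q) = 0 (n(q) = 5*0 = 0)
d = -1 (d = -9 + 8 = -1)
B(V, b) = 16 + V (B(V, b) = (10 + V) + 6 = 16 + V)
B(n(5), d) - 1*124 = (16 + 0) - 1*124 = 16 - 124 = -108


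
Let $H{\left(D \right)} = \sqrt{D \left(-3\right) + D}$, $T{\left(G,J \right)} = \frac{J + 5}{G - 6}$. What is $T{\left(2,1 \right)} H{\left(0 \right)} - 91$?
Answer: $-91$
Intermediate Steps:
$T{\left(G,J \right)} = \frac{5 + J}{-6 + G}$
$H{\left(D \right)} = \sqrt{2} \sqrt{- D}$ ($H{\left(D \right)} = \sqrt{- 3 D + D} = \sqrt{- 2 D} = \sqrt{2} \sqrt{- D}$)
$T{\left(2,1 \right)} H{\left(0 \right)} - 91 = \frac{5 + 1}{-6 + 2} \sqrt{2} \sqrt{\left(-1\right) 0} - 91 = \frac{1}{-4} \cdot 6 \sqrt{2} \sqrt{0} - 91 = \left(- \frac{1}{4}\right) 6 \sqrt{2} \cdot 0 - 91 = \left(- \frac{3}{2}\right) 0 - 91 = 0 - 91 = -91$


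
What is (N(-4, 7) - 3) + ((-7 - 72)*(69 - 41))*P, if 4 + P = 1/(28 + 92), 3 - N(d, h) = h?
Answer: 264677/30 ≈ 8822.6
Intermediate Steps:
N(d, h) = 3 - h
P = -479/120 (P = -4 + 1/(28 + 92) = -4 + 1/120 = -479/120 ≈ -3.9917)
(N(-4, 7) - 3) + ((-7 - 72)*(69 - 41))*P = ((3 - 1*7) - 3) + ((-7 - 72)*(69 - 41))*(-479/120) = ((3 - 7) - 3) - 79*28*(-479/120) = (-4 - 3) - 2212*(-479/120) = -7 + 264887/30 = 264677/30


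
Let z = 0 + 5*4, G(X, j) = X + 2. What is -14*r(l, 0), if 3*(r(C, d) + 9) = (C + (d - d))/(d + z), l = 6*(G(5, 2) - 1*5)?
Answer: 616/5 ≈ 123.20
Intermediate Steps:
G(X, j) = 2 + X
z = 20 (z = 0 + 20 = 20)
l = 12 (l = 6*((2 + 5) - 1*5) = 6*(7 - 5) = 6*2 = 12)
r(C, d) = -9 + C/(3*(20 + d)) (r(C, d) = -9 + ((C + (d - d))/(d + 20))/3 = -9 + ((C + 0)/(20 + d))/3 = -9 + (C/(20 + d))/3 = -9 + C/(3*(20 + d)))
-14*r(l, 0) = -14*(-540 + 12 - 27*0)/(3*(20 + 0)) = -14*(-540 + 12 + 0)/(3*20) = -14*(-528)/(3*20) = -14*(-44/5) = 616/5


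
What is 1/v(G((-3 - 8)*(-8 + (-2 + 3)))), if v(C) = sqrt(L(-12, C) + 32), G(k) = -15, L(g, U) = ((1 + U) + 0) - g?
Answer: sqrt(30)/30 ≈ 0.18257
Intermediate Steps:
L(g, U) = 1 + U - g (L(g, U) = (1 + U) - g = 1 + U - g)
v(C) = sqrt(45 + C) (v(C) = sqrt((1 + C - 1*(-12)) + 32) = sqrt((1 + C + 12) + 32) = sqrt((13 + C) + 32) = sqrt(45 + C))
1/v(G((-3 - 8)*(-8 + (-2 + 3)))) = 1/(sqrt(45 - 15)) = 1/(sqrt(30)) = sqrt(30)/30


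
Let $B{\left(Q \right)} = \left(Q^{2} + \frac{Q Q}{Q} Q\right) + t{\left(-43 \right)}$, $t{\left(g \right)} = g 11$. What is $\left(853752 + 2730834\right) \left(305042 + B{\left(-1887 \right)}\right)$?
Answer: $26619519186702$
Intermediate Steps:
$t{\left(g \right)} = 11 g$
$B{\left(Q \right)} = -473 + 2 Q^{2}$ ($B{\left(Q \right)} = \left(Q^{2} + \frac{Q Q}{Q} Q\right) + 11 \left(-43\right) = \left(Q^{2} + \frac{Q^{2}}{Q} Q\right) - 473 = \left(Q^{2} + Q Q\right) - 473 = \left(Q^{2} + Q^{2}\right) - 473 = 2 Q^{2} - 473 = -473 + 2 Q^{2}$)
$\left(853752 + 2730834\right) \left(305042 + B{\left(-1887 \right)}\right) = \left(853752 + 2730834\right) \left(305042 - \left(473 - 2 \left(-1887\right)^{2}\right)\right) = 3584586 \left(305042 + \left(-473 + 2 \cdot 3560769\right)\right) = 3584586 \left(305042 + \left(-473 + 7121538\right)\right) = 3584586 \left(305042 + 7121065\right) = 3584586 \cdot 7426107 = 26619519186702$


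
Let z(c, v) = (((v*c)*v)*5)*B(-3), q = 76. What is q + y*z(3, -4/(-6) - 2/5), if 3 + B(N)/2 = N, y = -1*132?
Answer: 8828/5 ≈ 1765.6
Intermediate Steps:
y = -132
B(N) = -6 + 2*N
z(c, v) = -60*c*v**2 (z(c, v) = (((v*c)*v)*5)*(-6 + 2*(-3)) = (((c*v)*v)*5)*(-6 - 6) = ((c*v**2)*5)*(-12) = (5*c*v**2)*(-12) = -60*c*v**2)
q + y*z(3, -4/(-6) - 2/5) = 76 - (-7920)*3*(-4/(-6) - 2/5)**2 = 76 - (-7920)*3*(-4*(-1/6) - 2*1/5)**2 = 76 - (-7920)*3*(2/3 - 2/5)**2 = 76 - (-7920)*3*(4/15)**2 = 76 - (-7920)*3*16/225 = 76 - 132*(-64/5) = 76 + 8448/5 = 8828/5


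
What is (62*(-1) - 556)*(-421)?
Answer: 260178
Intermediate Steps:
(62*(-1) - 556)*(-421) = (-62 - 556)*(-421) = -618*(-421) = 260178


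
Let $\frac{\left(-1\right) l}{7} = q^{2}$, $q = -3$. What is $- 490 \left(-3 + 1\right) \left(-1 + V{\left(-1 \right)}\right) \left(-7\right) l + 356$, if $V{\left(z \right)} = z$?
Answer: $-864004$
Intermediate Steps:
$l = -63$ ($l = - 7 \left(-3\right)^{2} = \left(-7\right) 9 = -63$)
$- 490 \left(-3 + 1\right) \left(-1 + V{\left(-1 \right)}\right) \left(-7\right) l + 356 = - 490 \left(-3 + 1\right) \left(-1 - 1\right) \left(-7\right) \left(-63\right) + 356 = - 490 \left(-2\right) \left(-2\right) \left(-7\right) \left(-63\right) + 356 = - 490 \cdot 4 \left(-7\right) \left(-63\right) + 356 = - 490 \left(\left(-28\right) \left(-63\right)\right) + 356 = \left(-490\right) 1764 + 356 = -864360 + 356 = -864004$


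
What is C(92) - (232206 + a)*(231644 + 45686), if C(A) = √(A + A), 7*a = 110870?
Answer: -481531406960/7 + 2*√46 ≈ -6.8790e+10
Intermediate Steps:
a = 110870/7 (a = (⅐)*110870 = 110870/7 ≈ 15839.)
C(A) = √2*√A (C(A) = √(2*A) = √2*√A)
C(92) - (232206 + a)*(231644 + 45686) = √2*√92 - (232206 + 110870/7)*(231644 + 45686) = √2*(2*√23) - 1736312*277330/7 = 2*√46 - 1*481531406960/7 = 2*√46 - 481531406960/7 = -481531406960/7 + 2*√46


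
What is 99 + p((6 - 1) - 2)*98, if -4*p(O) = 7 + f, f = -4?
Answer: 51/2 ≈ 25.500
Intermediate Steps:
p(O) = -3/4 (p(O) = -(7 - 4)/4 = -1/4*3 = -3/4)
99 + p((6 - 1) - 2)*98 = 99 - 3/4*98 = 99 - 147/2 = 51/2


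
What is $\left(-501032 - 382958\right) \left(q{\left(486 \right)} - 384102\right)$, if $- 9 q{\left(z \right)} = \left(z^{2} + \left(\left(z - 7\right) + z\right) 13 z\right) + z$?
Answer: $961630841700$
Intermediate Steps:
$q{\left(z \right)} = - \frac{z}{9} - \frac{z^{2}}{9} - \frac{z \left(-91 + 26 z\right)}{9}$ ($q{\left(z \right)} = - \frac{\left(z^{2} + \left(\left(z - 7\right) + z\right) 13 z\right) + z}{9} = - \frac{\left(z^{2} + \left(\left(-7 + z\right) + z\right) 13 z\right) + z}{9} = - \frac{\left(z^{2} + \left(-7 + 2 z\right) 13 z\right) + z}{9} = - \frac{\left(z^{2} + \left(-91 + 26 z\right) z\right) + z}{9} = - \frac{\left(z^{2} + z \left(-91 + 26 z\right)\right) + z}{9} = - \frac{z + z^{2} + z \left(-91 + 26 z\right)}{9} = - \frac{z}{9} - \frac{z^{2}}{9} - \frac{z \left(-91 + 26 z\right)}{9}$)
$\left(-501032 - 382958\right) \left(q{\left(486 \right)} - 384102\right) = \left(-501032 - 382958\right) \left(486 \left(10 - 1458\right) - 384102\right) = - 883990 \left(486 \left(10 - 1458\right) - 384102\right) = - 883990 \left(486 \left(-1448\right) - 384102\right) = - 883990 \left(-703728 - 384102\right) = \left(-883990\right) \left(-1087830\right) = 961630841700$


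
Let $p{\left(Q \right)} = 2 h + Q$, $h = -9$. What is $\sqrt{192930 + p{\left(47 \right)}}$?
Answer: $\sqrt{192959} \approx 439.27$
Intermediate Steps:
$p{\left(Q \right)} = -18 + Q$ ($p{\left(Q \right)} = 2 \left(-9\right) + Q = -18 + Q$)
$\sqrt{192930 + p{\left(47 \right)}} = \sqrt{192930 + \left(-18 + 47\right)} = \sqrt{192930 + 29} = \sqrt{192959}$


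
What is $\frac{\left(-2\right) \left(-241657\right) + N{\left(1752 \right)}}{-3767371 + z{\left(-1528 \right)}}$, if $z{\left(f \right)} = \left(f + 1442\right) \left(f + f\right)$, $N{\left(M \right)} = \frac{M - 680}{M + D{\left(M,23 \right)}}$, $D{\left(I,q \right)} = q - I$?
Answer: $- \frac{11117294}{80604765} \approx -0.13792$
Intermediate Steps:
$N{\left(M \right)} = - \frac{680}{23} + \frac{M}{23}$ ($N{\left(M \right)} = \frac{M - 680}{M - \left(-23 + M\right)} = \frac{-680 + M}{23} = \left(-680 + M\right) \frac{1}{23} = - \frac{680}{23} + \frac{M}{23}$)
$z{\left(f \right)} = 2 f \left(1442 + f\right)$ ($z{\left(f \right)} = \left(1442 + f\right) 2 f = 2 f \left(1442 + f\right)$)
$\frac{\left(-2\right) \left(-241657\right) + N{\left(1752 \right)}}{-3767371 + z{\left(-1528 \right)}} = \frac{\left(-2\right) \left(-241657\right) + \left(- \frac{680}{23} + \frac{1}{23} \cdot 1752\right)}{-3767371 + 2 \left(-1528\right) \left(1442 - 1528\right)} = \frac{483314 + \left(- \frac{680}{23} + \frac{1752}{23}\right)}{-3767371 + 2 \left(-1528\right) \left(-86\right)} = \frac{483314 + \frac{1072}{23}}{-3767371 + 262816} = \frac{11117294}{23 \left(-3504555\right)} = \frac{11117294}{23} \left(- \frac{1}{3504555}\right) = - \frac{11117294}{80604765}$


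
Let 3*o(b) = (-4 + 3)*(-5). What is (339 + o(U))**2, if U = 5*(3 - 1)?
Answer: 1044484/9 ≈ 1.1605e+5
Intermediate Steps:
U = 10 (U = 5*2 = 10)
o(b) = 5/3 (o(b) = ((-4 + 3)*(-5))/3 = (-1*(-5))/3 = (1/3)*5 = 5/3)
(339 + o(U))**2 = (339 + 5/3)**2 = (1022/3)**2 = 1044484/9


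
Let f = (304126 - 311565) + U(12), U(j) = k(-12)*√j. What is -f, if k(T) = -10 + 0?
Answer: 7439 + 20*√3 ≈ 7473.6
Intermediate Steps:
k(T) = -10
U(j) = -10*√j
f = -7439 - 20*√3 (f = (304126 - 311565) - 20*√3 = -7439 - 20*√3 ≈ -7473.6)
-f = -(-7439 - 20*√3) = 7439 + 20*√3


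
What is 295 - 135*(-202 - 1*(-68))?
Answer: 18385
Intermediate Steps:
295 - 135*(-202 - 1*(-68)) = 295 - 135*(-202 + 68) = 295 - 135*(-134) = 295 + 18090 = 18385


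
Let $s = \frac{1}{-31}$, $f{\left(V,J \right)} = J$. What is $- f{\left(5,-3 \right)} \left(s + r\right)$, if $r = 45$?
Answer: $\frac{4182}{31} \approx 134.9$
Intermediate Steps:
$s = - \frac{1}{31} \approx -0.032258$
$- f{\left(5,-3 \right)} \left(s + r\right) = \left(-1\right) \left(-3\right) \left(- \frac{1}{31} + 45\right) = 3 \cdot \frac{1394}{31} = \frac{4182}{31}$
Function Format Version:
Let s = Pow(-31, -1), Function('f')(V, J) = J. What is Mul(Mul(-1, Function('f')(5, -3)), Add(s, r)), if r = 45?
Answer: Rational(4182, 31) ≈ 134.90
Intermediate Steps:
s = Rational(-1, 31) ≈ -0.032258
Mul(Mul(-1, Function('f')(5, -3)), Add(s, r)) = Mul(Mul(-1, -3), Add(Rational(-1, 31), 45)) = Mul(3, Rational(1394, 31)) = Rational(4182, 31)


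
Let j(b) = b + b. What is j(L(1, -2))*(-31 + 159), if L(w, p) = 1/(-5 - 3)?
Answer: -32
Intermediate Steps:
L(w, p) = -1/8 (L(w, p) = 1/(-8) = -1/8)
j(b) = 2*b
j(L(1, -2))*(-31 + 159) = (2*(-1/8))*(-31 + 159) = -1/4*128 = -32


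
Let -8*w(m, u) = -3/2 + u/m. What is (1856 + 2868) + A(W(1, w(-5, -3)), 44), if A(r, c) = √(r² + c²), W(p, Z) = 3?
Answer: 4724 + √1945 ≈ 4768.1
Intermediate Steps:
w(m, u) = 3/16 - u/(8*m) (w(m, u) = -(-3/2 + u/m)/8 = 3/16 - u/(8*m))
A(r, c) = √(c² + r²)
(1856 + 2868) + A(W(1, w(-5, -3)), 44) = (1856 + 2868) + √(44² + 3²) = 4724 + √(1936 + 9) = 4724 + √1945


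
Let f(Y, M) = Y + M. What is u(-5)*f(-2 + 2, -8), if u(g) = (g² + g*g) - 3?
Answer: -376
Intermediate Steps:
u(g) = -3 + 2*g² (u(g) = (g² + g²) - 3 = 2*g² - 3 = -3 + 2*g²)
f(Y, M) = M + Y
u(-5)*f(-2 + 2, -8) = (-3 + 2*(-5)²)*(-8 + (-2 + 2)) = (-3 + 2*25)*(-8 + 0) = (-3 + 50)*(-8) = 47*(-8) = -376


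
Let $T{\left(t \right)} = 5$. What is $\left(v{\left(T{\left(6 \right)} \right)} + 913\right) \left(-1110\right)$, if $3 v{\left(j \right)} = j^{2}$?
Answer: $-1022680$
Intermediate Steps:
$v{\left(j \right)} = \frac{j^{2}}{3}$
$\left(v{\left(T{\left(6 \right)} \right)} + 913\right) \left(-1110\right) = \left(\frac{5^{2}}{3} + 913\right) \left(-1110\right) = \left(\frac{1}{3} \cdot 25 + 913\right) \left(-1110\right) = \left(\frac{25}{3} + 913\right) \left(-1110\right) = \frac{2764}{3} \left(-1110\right) = -1022680$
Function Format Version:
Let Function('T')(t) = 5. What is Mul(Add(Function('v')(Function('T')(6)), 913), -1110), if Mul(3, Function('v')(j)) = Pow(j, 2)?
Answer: -1022680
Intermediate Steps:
Function('v')(j) = Mul(Rational(1, 3), Pow(j, 2))
Mul(Add(Function('v')(Function('T')(6)), 913), -1110) = Mul(Add(Mul(Rational(1, 3), Pow(5, 2)), 913), -1110) = Mul(Add(Mul(Rational(1, 3), 25), 913), -1110) = Mul(Add(Rational(25, 3), 913), -1110) = Mul(Rational(2764, 3), -1110) = -1022680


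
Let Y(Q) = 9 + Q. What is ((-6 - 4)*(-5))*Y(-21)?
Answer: -600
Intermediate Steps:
((-6 - 4)*(-5))*Y(-21) = ((-6 - 4)*(-5))*(9 - 21) = -10*(-5)*(-12) = 50*(-12) = -600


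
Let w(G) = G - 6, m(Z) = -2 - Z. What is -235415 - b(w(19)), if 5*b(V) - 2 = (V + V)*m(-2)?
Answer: -1177077/5 ≈ -2.3542e+5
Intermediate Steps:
w(G) = -6 + G
b(V) = ⅖ (b(V) = ⅖ + ((V + V)*(-2 - 1*(-2)))/5 = ⅖ + ((2*V)*(-2 + 2))/5 = ⅖ + ((2*V)*0)/5 = ⅖ + (⅕)*0 = ⅖ + 0 = ⅖)
-235415 - b(w(19)) = -235415 - 1*⅖ = -235415 - ⅖ = -1177077/5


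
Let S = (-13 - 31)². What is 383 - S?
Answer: -1553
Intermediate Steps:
S = 1936 (S = (-44)² = 1936)
383 - S = 383 - 1*1936 = 383 - 1936 = -1553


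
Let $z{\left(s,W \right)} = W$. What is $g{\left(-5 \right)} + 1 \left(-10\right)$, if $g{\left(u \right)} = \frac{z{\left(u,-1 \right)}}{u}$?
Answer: $- \frac{49}{5} \approx -9.8$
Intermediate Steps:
$g{\left(u \right)} = - \frac{1}{u}$
$g{\left(-5 \right)} + 1 \left(-10\right) = - \frac{1}{-5} + 1 \left(-10\right) = \left(-1\right) \left(- \frac{1}{5}\right) - 10 = \frac{1}{5} - 10 = - \frac{49}{5}$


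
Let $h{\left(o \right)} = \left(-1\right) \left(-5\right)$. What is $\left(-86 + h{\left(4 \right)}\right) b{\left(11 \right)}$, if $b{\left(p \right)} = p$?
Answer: $-891$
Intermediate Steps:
$h{\left(o \right)} = 5$
$\left(-86 + h{\left(4 \right)}\right) b{\left(11 \right)} = \left(-86 + 5\right) 11 = \left(-81\right) 11 = -891$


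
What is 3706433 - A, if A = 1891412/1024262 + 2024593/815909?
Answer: 37774139415130970/10191519319 ≈ 3.7064e+6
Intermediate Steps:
A = 44108948157/10191519319 (A = 1891412*(1/1024262) + 2024593*(1/815909) = 23066/12491 + 2024593/815909 = 44108948157/10191519319 ≈ 4.3280)
3706433 - A = 3706433 - 1*44108948157/10191519319 = 3706433 - 44108948157/10191519319 = 37774139415130970/10191519319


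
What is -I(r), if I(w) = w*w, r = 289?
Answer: -83521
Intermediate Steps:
I(w) = w**2
-I(r) = -1*289**2 = -1*83521 = -83521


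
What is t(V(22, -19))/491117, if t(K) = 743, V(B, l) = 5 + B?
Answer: 743/491117 ≈ 0.0015129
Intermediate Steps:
t(V(22, -19))/491117 = 743/491117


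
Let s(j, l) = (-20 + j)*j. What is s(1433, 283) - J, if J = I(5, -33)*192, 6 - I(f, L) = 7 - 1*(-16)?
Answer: 2028093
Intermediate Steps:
I(f, L) = -17 (I(f, L) = 6 - (7 - 1*(-16)) = 6 - (7 + 16) = 6 - 1*23 = 6 - 23 = -17)
J = -3264 (J = -17*192 = -3264)
s(j, l) = j*(-20 + j)
s(1433, 283) - J = 1433*(-20 + 1433) - 1*(-3264) = 1433*1413 + 3264 = 2024829 + 3264 = 2028093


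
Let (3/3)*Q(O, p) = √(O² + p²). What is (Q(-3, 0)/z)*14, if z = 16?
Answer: 21/8 ≈ 2.6250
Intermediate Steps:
Q(O, p) = √(O² + p²)
(Q(-3, 0)/z)*14 = (√((-3)² + 0²)/16)*14 = (√(9 + 0)*(1/16))*14 = (√9*(1/16))*14 = (3*(1/16))*14 = (3/16)*14 = 21/8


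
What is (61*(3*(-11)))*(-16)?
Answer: 32208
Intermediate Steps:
(61*(3*(-11)))*(-16) = (61*(-33))*(-16) = -2013*(-16) = 32208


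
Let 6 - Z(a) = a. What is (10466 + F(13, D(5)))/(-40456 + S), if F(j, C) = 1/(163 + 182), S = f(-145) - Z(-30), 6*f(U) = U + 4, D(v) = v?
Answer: -7221542/27955695 ≈ -0.25832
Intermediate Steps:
Z(a) = 6 - a
f(U) = ⅔ + U/6 (f(U) = (U + 4)/6 = (4 + U)/6 = ⅔ + U/6)
S = -119/2 (S = (⅔ + (⅙)*(-145)) - (6 - 1*(-30)) = (⅔ - 145/6) - (6 + 30) = -47/2 - 1*36 = -47/2 - 36 = -119/2 ≈ -59.500)
F(j, C) = 1/345
(10466 + F(13, D(5)))/(-40456 + S) = (10466 + 1/345)/(-40456 - 119/2) = 3610771/(345*(-81031/2)) = (3610771/345)*(-2/81031) = -7221542/27955695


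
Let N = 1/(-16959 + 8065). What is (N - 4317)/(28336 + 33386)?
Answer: -38395399/548955468 ≈ -0.069943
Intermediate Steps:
N = -1/8894 (N = 1/(-8894) = -1/8894 ≈ -0.00011244)
(N - 4317)/(28336 + 33386) = (-1/8894 - 4317)/(28336 + 33386) = -38395399/8894/61722 = -38395399/8894*1/61722 = -38395399/548955468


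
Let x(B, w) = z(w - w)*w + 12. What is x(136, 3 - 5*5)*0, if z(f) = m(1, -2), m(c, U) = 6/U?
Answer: 0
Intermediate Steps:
z(f) = -3 (z(f) = 6/(-2) = 6*(-½) = -3)
x(B, w) = 12 - 3*w (x(B, w) = -3*w + 12 = 12 - 3*w)
x(136, 3 - 5*5)*0 = (12 - 3*(3 - 5*5))*0 = (12 - 3*(3 - 25))*0 = (12 - 3*(-22))*0 = (12 + 66)*0 = 78*0 = 0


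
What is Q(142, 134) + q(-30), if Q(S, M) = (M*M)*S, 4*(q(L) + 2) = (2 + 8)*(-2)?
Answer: 2549745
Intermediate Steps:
q(L) = -7 (q(L) = -2 + ((2 + 8)*(-2))/4 = -2 + (10*(-2))/4 = -2 + (1/4)*(-20) = -2 - 5 = -7)
Q(S, M) = S*M**2 (Q(S, M) = M**2*S = S*M**2)
Q(142, 134) + q(-30) = 142*134**2 - 7 = 142*17956 - 7 = 2549752 - 7 = 2549745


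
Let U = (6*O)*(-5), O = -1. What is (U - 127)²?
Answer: 9409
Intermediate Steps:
U = 30 (U = (6*(-1))*(-5) = -6*(-5) = 30)
(U - 127)² = (30 - 127)² = (-97)² = 9409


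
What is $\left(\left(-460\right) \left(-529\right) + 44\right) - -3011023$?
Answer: $3254407$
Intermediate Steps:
$\left(\left(-460\right) \left(-529\right) + 44\right) - -3011023 = \left(243340 + 44\right) + 3011023 = 243384 + 3011023 = 3254407$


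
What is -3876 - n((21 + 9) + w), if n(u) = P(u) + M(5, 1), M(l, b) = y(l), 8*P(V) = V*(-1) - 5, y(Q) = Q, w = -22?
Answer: -31035/8 ≈ -3879.4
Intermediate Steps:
P(V) = -5/8 - V/8 (P(V) = (V*(-1) - 5)/8 = (-V - 5)/8 = (-5 - V)/8 = -5/8 - V/8)
M(l, b) = l
n(u) = 35/8 - u/8 (n(u) = (-5/8 - u/8) + 5 = 35/8 - u/8)
-3876 - n((21 + 9) + w) = -3876 - (35/8 - ((21 + 9) - 22)/8) = -3876 - (35/8 - (30 - 22)/8) = -3876 - (35/8 - ⅛*8) = -3876 - (35/8 - 1) = -3876 - 1*27/8 = -3876 - 27/8 = -31035/8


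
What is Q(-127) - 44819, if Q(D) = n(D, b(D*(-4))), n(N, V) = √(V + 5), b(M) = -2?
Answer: -44819 + √3 ≈ -44817.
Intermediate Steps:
n(N, V) = √(5 + V)
Q(D) = √3 (Q(D) = √(5 - 2) = √3)
Q(-127) - 44819 = √3 - 44819 = -44819 + √3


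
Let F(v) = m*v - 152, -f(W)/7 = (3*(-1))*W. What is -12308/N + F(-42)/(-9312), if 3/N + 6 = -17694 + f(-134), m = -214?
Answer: 195929375903/2328 ≈ 8.4162e+7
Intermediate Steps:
f(W) = 21*W (f(W) = -7*3*(-1)*W = -(-21)*W = 21*W)
F(v) = -152 - 214*v (F(v) = -214*v - 152 = -152 - 214*v)
N = -1/6838 (N = 3/(-6 + (-17694 + 21*(-134))) = 3/(-6 + (-17694 - 2814)) = 3/(-6 - 20508) = 3/(-20514) = 3*(-1/20514) = -1/6838 ≈ -0.00014624)
-12308/N + F(-42)/(-9312) = -12308/(-1/6838) + (-152 - 214*(-42))/(-9312) = -12308*(-6838) + (-152 + 8988)*(-1/9312) = 84162104 + 8836*(-1/9312) = 84162104 - 2209/2328 = 195929375903/2328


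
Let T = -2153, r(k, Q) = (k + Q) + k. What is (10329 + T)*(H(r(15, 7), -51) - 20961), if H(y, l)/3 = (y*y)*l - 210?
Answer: -1889048448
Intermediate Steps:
r(k, Q) = Q + 2*k (r(k, Q) = (Q + k) + k = Q + 2*k)
H(y, l) = -630 + 3*l*y² (H(y, l) = 3*((y*y)*l - 210) = 3*(y²*l - 210) = 3*(l*y² - 210) = 3*(-210 + l*y²) = -630 + 3*l*y²)
(10329 + T)*(H(r(15, 7), -51) - 20961) = (10329 - 2153)*((-630 + 3*(-51)*(7 + 2*15)²) - 20961) = 8176*((-630 + 3*(-51)*(7 + 30)²) - 20961) = 8176*((-630 + 3*(-51)*37²) - 20961) = 8176*((-630 + 3*(-51)*1369) - 20961) = 8176*((-630 - 209457) - 20961) = 8176*(-210087 - 20961) = 8176*(-231048) = -1889048448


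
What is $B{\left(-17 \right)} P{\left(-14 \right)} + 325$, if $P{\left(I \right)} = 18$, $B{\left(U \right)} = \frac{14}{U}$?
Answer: $\frac{5273}{17} \approx 310.18$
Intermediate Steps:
$B{\left(-17 \right)} P{\left(-14 \right)} + 325 = \frac{14}{-17} \cdot 18 + 325 = 14 \left(- \frac{1}{17}\right) 18 + 325 = \left(- \frac{14}{17}\right) 18 + 325 = - \frac{252}{17} + 325 = \frac{5273}{17}$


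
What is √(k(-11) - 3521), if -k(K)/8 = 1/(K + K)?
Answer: 3*I*√47333/11 ≈ 59.335*I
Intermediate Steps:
k(K) = -4/K (k(K) = -8/(K + K) = -8*1/(2*K) = -4/K)
√(k(-11) - 3521) = √(-4/(-11) - 3521) = √(-4*(-1/11) - 3521) = √(4/11 - 3521) = √(-38727/11) = 3*I*√47333/11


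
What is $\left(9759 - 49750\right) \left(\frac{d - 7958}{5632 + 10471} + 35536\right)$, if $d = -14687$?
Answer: $- \frac{22883392597933}{16103} \approx -1.4211 \cdot 10^{9}$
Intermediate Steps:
$\left(9759 - 49750\right) \left(\frac{d - 7958}{5632 + 10471} + 35536\right) = \left(9759 - 49750\right) \left(\frac{-14687 - 7958}{5632 + 10471} + 35536\right) = - 39991 \left(- \frac{22645}{16103} + 35536\right) = \left(-39991\right) \frac{572213563}{16103} = - \frac{22883392597933}{16103}$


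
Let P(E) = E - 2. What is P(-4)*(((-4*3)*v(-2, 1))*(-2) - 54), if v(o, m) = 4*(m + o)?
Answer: 900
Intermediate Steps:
v(o, m) = 4*m + 4*o
P(E) = -2 + E
P(-4)*(((-4*3)*v(-2, 1))*(-2) - 54) = (-2 - 4)*(((-4*3)*(4*1 + 4*(-2)))*(-2) - 54) = -6*(-12*(4 - 8)*(-2) - 54) = -6*(-12*(-4)*(-2) - 54) = -6*(48*(-2) - 54) = -6*(-96 - 54) = -6*(-150) = 900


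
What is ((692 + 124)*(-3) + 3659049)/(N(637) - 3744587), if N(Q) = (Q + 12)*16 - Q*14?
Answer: -1218867/1247707 ≈ -0.97689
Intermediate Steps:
N(Q) = 192 + 2*Q (N(Q) = (12 + Q)*16 - 14*Q = (192 + 16*Q) - 14*Q = 192 + 2*Q)
((692 + 124)*(-3) + 3659049)/(N(637) - 3744587) = ((692 + 124)*(-3) + 3659049)/((192 + 2*637) - 3744587) = (816*(-3) + 3659049)/((192 + 1274) - 3744587) = (-2448 + 3659049)/(1466 - 3744587) = 3656601/(-3743121) = 3656601*(-1/3743121) = -1218867/1247707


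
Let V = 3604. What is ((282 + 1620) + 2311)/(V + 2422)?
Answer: 4213/6026 ≈ 0.69914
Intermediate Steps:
((282 + 1620) + 2311)/(V + 2422) = ((282 + 1620) + 2311)/(3604 + 2422) = (1902 + 2311)/6026 = 4213*(1/6026) = 4213/6026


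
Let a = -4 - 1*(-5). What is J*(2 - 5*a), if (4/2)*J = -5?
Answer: 15/2 ≈ 7.5000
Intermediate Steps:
a = 1 (a = -4 + 5 = 1)
J = -5/2 (J = (1/2)*(-5) = -5/2 ≈ -2.5000)
J*(2 - 5*a) = -5*(2 - 5*1)/2 = -5*(2 - 5)/2 = -5/2*(-3) = 15/2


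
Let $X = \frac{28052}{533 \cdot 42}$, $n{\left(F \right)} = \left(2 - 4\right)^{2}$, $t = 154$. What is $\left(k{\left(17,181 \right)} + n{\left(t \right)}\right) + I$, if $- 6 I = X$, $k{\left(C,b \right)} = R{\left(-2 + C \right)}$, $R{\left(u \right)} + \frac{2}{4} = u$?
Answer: $\frac{1228397}{67158} \approx 18.291$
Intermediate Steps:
$R{\left(u \right)} = - \frac{1}{2} + u$
$k{\left(C,b \right)} = - \frac{5}{2} + C$ ($k{\left(C,b \right)} = - \frac{1}{2} + \left(-2 + C\right) = - \frac{5}{2} + C$)
$n{\left(F \right)} = 4$ ($n{\left(F \right)} = \left(-2\right)^{2} = 4$)
$X = \frac{14026}{11193}$ ($X = \frac{28052}{22386} = 28052 \cdot \frac{1}{22386} = \frac{14026}{11193} \approx 1.2531$)
$I = - \frac{7013}{33579}$ ($I = \left(- \frac{1}{6}\right) \frac{14026}{11193} = - \frac{7013}{33579} \approx -0.20885$)
$\left(k{\left(17,181 \right)} + n{\left(t \right)}\right) + I = \left(\left(- \frac{5}{2} + 17\right) + 4\right) - \frac{7013}{33579} = \left(\frac{29}{2} + 4\right) - \frac{7013}{33579} = \frac{37}{2} - \frac{7013}{33579} = \frac{1228397}{67158}$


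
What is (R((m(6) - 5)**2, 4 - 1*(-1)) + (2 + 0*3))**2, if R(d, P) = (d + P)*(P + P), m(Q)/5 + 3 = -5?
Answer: 412171204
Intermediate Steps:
m(Q) = -40 (m(Q) = -15 + 5*(-5) = -15 - 25 = -40)
R(d, P) = 2*P*(P + d) (R(d, P) = (P + d)*(2*P) = 2*P*(P + d))
(R((m(6) - 5)**2, 4 - 1*(-1)) + (2 + 0*3))**2 = (2*(4 - 1*(-1))*((4 - 1*(-1)) + (-40 - 5)**2) + (2 + 0*3))**2 = (2*(4 + 1)*((4 + 1) + (-45)**2) + (2 + 0))**2 = (2*5*(5 + 2025) + 2)**2 = (2*5*2030 + 2)**2 = (20300 + 2)**2 = 20302**2 = 412171204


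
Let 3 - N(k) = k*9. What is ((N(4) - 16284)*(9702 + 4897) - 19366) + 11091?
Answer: -238220158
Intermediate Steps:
N(k) = 3 - 9*k (N(k) = 3 - k*9 = 3 - 9*k)
((N(4) - 16284)*(9702 + 4897) - 19366) + 11091 = (((3 - 9*4) - 16284)*(9702 + 4897) - 19366) + 11091 = (((3 - 36) - 16284)*14599 - 19366) + 11091 = ((-33 - 16284)*14599 - 19366) + 11091 = (-16317*14599 - 19366) + 11091 = (-238211883 - 19366) + 11091 = -238231249 + 11091 = -238220158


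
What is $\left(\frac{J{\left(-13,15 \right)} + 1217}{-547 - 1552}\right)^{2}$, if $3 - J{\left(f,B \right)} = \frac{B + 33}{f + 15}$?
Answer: $\frac{1430416}{4405801} \approx 0.32467$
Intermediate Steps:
$J{\left(f,B \right)} = 3 - \frac{33 + B}{15 + f}$ ($J{\left(f,B \right)} = 3 - \frac{B + 33}{f + 15} = 3 - \frac{33 + B}{15 + f}$)
$\left(\frac{J{\left(-13,15 \right)} + 1217}{-547 - 1552}\right)^{2} = \left(\frac{\frac{12 - 15 + 3 \left(-13\right)}{15 - 13} + 1217}{-547 - 1552}\right)^{2} = \left(\frac{\frac{12 - 15 - 39}{2} + 1217}{-2099}\right)^{2} = \left(\left(\frac{1}{2} \left(-42\right) + 1217\right) \left(- \frac{1}{2099}\right)\right)^{2} = \left(\left(-21 + 1217\right) \left(- \frac{1}{2099}\right)\right)^{2} = \left(1196 \left(- \frac{1}{2099}\right)\right)^{2} = \left(- \frac{1196}{2099}\right)^{2} = \frac{1430416}{4405801}$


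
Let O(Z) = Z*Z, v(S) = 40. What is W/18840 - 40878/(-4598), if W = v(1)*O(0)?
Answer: 20439/2299 ≈ 8.8904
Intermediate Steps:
O(Z) = Z²
W = 0 (W = 40*0² = 40*0 = 0)
W/18840 - 40878/(-4598) = 0/18840 - 40878/(-4598) = 0*(1/18840) - 40878*(-1/4598) = 0 + 20439/2299 = 20439/2299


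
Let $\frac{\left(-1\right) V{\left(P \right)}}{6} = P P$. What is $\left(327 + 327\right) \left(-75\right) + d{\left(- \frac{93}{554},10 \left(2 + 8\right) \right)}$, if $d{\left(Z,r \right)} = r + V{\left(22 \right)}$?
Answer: $-51854$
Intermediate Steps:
$V{\left(P \right)} = - 6 P^{2}$ ($V{\left(P \right)} = - 6 P P = - 6 P^{2}$)
$d{\left(Z,r \right)} = -2904 + r$ ($d{\left(Z,r \right)} = r - 6 \cdot 22^{2} = r - 2904 = -2904 + r$)
$\left(327 + 327\right) \left(-75\right) + d{\left(- \frac{93}{554},10 \left(2 + 8\right) \right)} = \left(327 + 327\right) \left(-75\right) - \left(2904 - 10 \left(2 + 8\right)\right) = 654 \left(-75\right) + \left(-2904 + 10 \cdot 10\right) = -49050 + \left(-2904 + 100\right) = -49050 - 2804 = -51854$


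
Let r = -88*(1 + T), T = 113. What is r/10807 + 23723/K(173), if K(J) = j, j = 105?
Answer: 36474443/162105 ≈ 225.01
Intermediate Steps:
r = -10032 (r = -88*(1 + 113) = -88*114 = -10032)
K(J) = 105
r/10807 + 23723/K(173) = -10032/10807 + 23723/105 = -10032*1/10807 + 23723*(1/105) = -10032/10807 + 3389/15 = 36474443/162105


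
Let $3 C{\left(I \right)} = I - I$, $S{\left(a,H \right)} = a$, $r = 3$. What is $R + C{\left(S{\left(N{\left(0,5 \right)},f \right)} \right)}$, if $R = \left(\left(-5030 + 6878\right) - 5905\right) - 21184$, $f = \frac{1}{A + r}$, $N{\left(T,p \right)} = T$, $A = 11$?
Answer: $-25241$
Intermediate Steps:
$f = \frac{1}{14}$ ($f = \frac{1}{11 + 3} = \frac{1}{14} \approx 0.071429$)
$C{\left(I \right)} = 0$ ($C{\left(I \right)} = \frac{I - I}{3} = \frac{1}{3} \cdot 0 = 0$)
$R = -25241$ ($R = \left(1848 - 5905\right) - 21184 = -4057 - 21184 = -25241$)
$R + C{\left(S{\left(N{\left(0,5 \right)},f \right)} \right)} = -25241 + 0 = -25241$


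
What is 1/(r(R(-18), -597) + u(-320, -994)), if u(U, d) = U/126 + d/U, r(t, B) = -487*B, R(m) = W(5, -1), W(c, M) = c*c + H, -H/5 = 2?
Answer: 10080/2930654831 ≈ 3.4395e-6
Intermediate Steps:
H = -10 (H = -5*2 = -10)
W(c, M) = -10 + c**2 (W(c, M) = c*c - 10 = c**2 - 10 = -10 + c**2)
R(m) = 15 (R(m) = -10 + 5**2 = -10 + 25 = 15)
u(U, d) = U/126 + d/U (u(U, d) = U*(1/126) + d/U = U/126 + d/U)
1/(r(R(-18), -597) + u(-320, -994)) = 1/(-487*(-597) + ((1/126)*(-320) - 994/(-320))) = 1/(290739 + (-160/63 - 994*(-1/320))) = 1/(290739 + (-160/63 + 497/160)) = 1/(290739 + 5711/10080) = 1/(2930654831/10080) = 10080/2930654831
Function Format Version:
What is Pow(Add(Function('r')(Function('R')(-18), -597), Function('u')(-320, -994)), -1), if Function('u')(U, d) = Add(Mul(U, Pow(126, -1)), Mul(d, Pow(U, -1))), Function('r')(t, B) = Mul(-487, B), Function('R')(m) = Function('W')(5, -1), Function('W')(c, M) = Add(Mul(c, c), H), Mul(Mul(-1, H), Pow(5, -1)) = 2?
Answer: Rational(10080, 2930654831) ≈ 3.4395e-6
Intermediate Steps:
H = -10 (H = Mul(-5, 2) = -10)
Function('W')(c, M) = Add(-10, Pow(c, 2)) (Function('W')(c, M) = Add(Mul(c, c), -10) = Add(Pow(c, 2), -10) = Add(-10, Pow(c, 2)))
Function('R')(m) = 15 (Function('R')(m) = Add(-10, Pow(5, 2)) = Add(-10, 25) = 15)
Function('u')(U, d) = Add(Mul(Rational(1, 126), U), Mul(d, Pow(U, -1))) (Function('u')(U, d) = Add(Mul(U, Rational(1, 126)), Mul(d, Pow(U, -1))) = Add(Mul(Rational(1, 126), U), Mul(d, Pow(U, -1))))
Pow(Add(Function('r')(Function('R')(-18), -597), Function('u')(-320, -994)), -1) = Pow(Add(Mul(-487, -597), Add(Mul(Rational(1, 126), -320), Mul(-994, Pow(-320, -1)))), -1) = Pow(Add(290739, Add(Rational(-160, 63), Mul(-994, Rational(-1, 320)))), -1) = Pow(Add(290739, Add(Rational(-160, 63), Rational(497, 160))), -1) = Pow(Add(290739, Rational(5711, 10080)), -1) = Pow(Rational(2930654831, 10080), -1) = Rational(10080, 2930654831)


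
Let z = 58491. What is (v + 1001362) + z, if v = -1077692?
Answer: -17839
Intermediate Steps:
(v + 1001362) + z = (-1077692 + 1001362) + 58491 = -76330 + 58491 = -17839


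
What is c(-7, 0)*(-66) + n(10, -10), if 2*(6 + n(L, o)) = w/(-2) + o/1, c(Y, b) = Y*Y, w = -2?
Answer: -6489/2 ≈ -3244.5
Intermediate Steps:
c(Y, b) = Y²
n(L, o) = -11/2 + o/2 (n(L, o) = -6 + (-2/(-2) + o/1)/2 = -6 + (-2*(-½) + o*1)/2 = -6 + (1 + o)/2 = -6 + (½ + o/2) = -11/2 + o/2)
c(-7, 0)*(-66) + n(10, -10) = (-7)²*(-66) + (-11/2 + (½)*(-10)) = 49*(-66) + (-11/2 - 5) = -3234 - 21/2 = -6489/2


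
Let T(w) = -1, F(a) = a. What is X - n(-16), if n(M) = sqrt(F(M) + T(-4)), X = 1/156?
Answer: 1/156 - I*sqrt(17) ≈ 0.0064103 - 4.1231*I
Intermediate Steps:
X = 1/156 ≈ 0.0064103
n(M) = sqrt(-1 + M) (n(M) = sqrt(M - 1) = sqrt(-1 + M))
X - n(-16) = 1/156 - sqrt(-1 - 16) = 1/156 - sqrt(-17) = 1/156 - I*sqrt(17)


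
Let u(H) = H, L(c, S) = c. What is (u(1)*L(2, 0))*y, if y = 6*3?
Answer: 36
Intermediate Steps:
y = 18
(u(1)*L(2, 0))*y = (1*2)*18 = 2*18 = 36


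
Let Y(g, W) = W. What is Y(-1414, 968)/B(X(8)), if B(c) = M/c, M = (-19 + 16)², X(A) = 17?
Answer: 16456/9 ≈ 1828.4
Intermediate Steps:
M = 9 (M = (-3)² = 9)
B(c) = 9/c
Y(-1414, 968)/B(X(8)) = 968/((9/17)) = 968/((9*(1/17))) = 968/(9/17) = 968*(17/9) = 16456/9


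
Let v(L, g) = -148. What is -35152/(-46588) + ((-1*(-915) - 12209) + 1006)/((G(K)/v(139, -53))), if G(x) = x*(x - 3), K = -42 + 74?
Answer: 554442406/337763 ≈ 1641.5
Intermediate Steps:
K = 32
G(x) = x*(-3 + x)
-35152/(-46588) + ((-1*(-915) - 12209) + 1006)/((G(K)/v(139, -53))) = -35152/(-46588) + ((-1*(-915) - 12209) + 1006)/(((32*(-3 + 32))/(-148))) = -35152*(-1/46588) + ((915 - 12209) + 1006)/(((32*29)*(-1/148))) = 8788/11647 + (-11294 + 1006)/((928*(-1/148))) = 8788/11647 - 10288/(-232/37) = 8788/11647 - 10288*(-37/232) = 8788/11647 + 47582/29 = 554442406/337763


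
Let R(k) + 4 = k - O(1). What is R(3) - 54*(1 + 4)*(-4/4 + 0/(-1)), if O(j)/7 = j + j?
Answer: 255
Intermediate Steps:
O(j) = 14*j (O(j) = 7*(j + j) = 7*(2*j) = 14*j)
R(k) = -18 + k (R(k) = -4 + (k - 14) = -4 + (-14 + k) = -18 + k)
R(3) - 54*(1 + 4)*(-4/4 + 0/(-1)) = (-18 + 3) - 54*(1 + 4)*(-4/4 + 0/(-1)) = -15 - 270*(-4*1/4 + 0*(-1)) = -15 - 270*(-1 + 0) = -15 - 270*(-1) = -15 - 54*(-5) = -15 + 270 = 255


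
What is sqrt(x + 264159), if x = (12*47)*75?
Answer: 3*sqrt(34051) ≈ 553.59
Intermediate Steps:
x = 42300 (x = 564*75 = 42300)
sqrt(x + 264159) = sqrt(42300 + 264159) = sqrt(306459) = 3*sqrt(34051)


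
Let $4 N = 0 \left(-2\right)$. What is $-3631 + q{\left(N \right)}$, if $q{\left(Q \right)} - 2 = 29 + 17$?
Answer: $-3583$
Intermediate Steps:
$N = 0$ ($N = \frac{0 \left(-2\right)}{4} = \frac{1}{4} \cdot 0 = 0$)
$q{\left(Q \right)} = 48$ ($q{\left(Q \right)} = 2 + \left(29 + 17\right) = 2 + 46 = 48$)
$-3631 + q{\left(N \right)} = -3631 + 48 = -3583$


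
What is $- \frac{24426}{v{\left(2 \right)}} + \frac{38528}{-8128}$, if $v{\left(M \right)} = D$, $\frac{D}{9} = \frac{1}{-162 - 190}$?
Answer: $\frac{121326054}{127} \approx 9.5532 \cdot 10^{5}$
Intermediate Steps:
$D = - \frac{9}{352}$ ($D = \frac{9}{-162 - 190} = \frac{9}{-352} = 9 \left(- \frac{1}{352}\right) = - \frac{9}{352} \approx -0.025568$)
$v{\left(M \right)} = - \frac{9}{352}$
$- \frac{24426}{v{\left(2 \right)}} + \frac{38528}{-8128} = - \frac{24426}{- \frac{9}{352}} + \frac{38528}{-8128} = \left(-24426\right) \left(- \frac{352}{9}\right) + 38528 \left(- \frac{1}{8128}\right) = 955328 - \frac{602}{127} = \frac{121326054}{127}$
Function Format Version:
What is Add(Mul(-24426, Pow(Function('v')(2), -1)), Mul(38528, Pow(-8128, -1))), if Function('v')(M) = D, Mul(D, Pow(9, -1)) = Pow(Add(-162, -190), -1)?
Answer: Rational(121326054, 127) ≈ 9.5532e+5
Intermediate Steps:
D = Rational(-9, 352) (D = Mul(9, Pow(Add(-162, -190), -1)) = Mul(9, Pow(-352, -1)) = Mul(9, Rational(-1, 352)) = Rational(-9, 352) ≈ -0.025568)
Function('v')(M) = Rational(-9, 352)
Add(Mul(-24426, Pow(Function('v')(2), -1)), Mul(38528, Pow(-8128, -1))) = Add(Mul(-24426, Pow(Rational(-9, 352), -1)), Mul(38528, Pow(-8128, -1))) = Add(Mul(-24426, Rational(-352, 9)), Mul(38528, Rational(-1, 8128))) = Add(955328, Rational(-602, 127)) = Rational(121326054, 127)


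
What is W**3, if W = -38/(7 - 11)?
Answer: 6859/8 ≈ 857.38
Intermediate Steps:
W = 19/2 (W = -38/(-4) = -38*(-1/4) = 19/2 ≈ 9.5000)
W**3 = (19/2)**3 = 6859/8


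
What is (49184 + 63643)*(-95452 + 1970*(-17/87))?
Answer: -313576846726/29 ≈ -1.0813e+10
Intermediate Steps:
(49184 + 63643)*(-95452 + 1970*(-17/87)) = 112827*(-95452 + 1970*(-17*1/87)) = 112827*(-95452 + 1970*(-17/87)) = 112827*(-95452 - 33490/87) = 112827*(-8337814/87) = -313576846726/29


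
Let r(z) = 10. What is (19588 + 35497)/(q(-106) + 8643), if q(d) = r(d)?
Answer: 55085/8653 ≈ 6.3660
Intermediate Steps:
q(d) = 10
(19588 + 35497)/(q(-106) + 8643) = (19588 + 35497)/(10 + 8643) = 55085/8653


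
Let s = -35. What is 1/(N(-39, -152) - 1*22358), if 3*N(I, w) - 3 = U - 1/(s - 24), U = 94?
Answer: -59/1317214 ≈ -4.4791e-5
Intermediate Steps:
N(I, w) = 1908/59 (N(I, w) = 1 + (94 - 1/(-35 - 24))/3 = 1 + (94 - 1/(-59))/3 = 1 + (94 - 1*(-1/59))/3 = 1 + (94 + 1/59)/3 = 1 + (⅓)*(5547/59) = 1 + 1849/59 = 1908/59)
1/(N(-39, -152) - 1*22358) = 1/(1908/59 - 1*22358) = 1/(1908/59 - 22358) = 1/(-1317214/59) = -59/1317214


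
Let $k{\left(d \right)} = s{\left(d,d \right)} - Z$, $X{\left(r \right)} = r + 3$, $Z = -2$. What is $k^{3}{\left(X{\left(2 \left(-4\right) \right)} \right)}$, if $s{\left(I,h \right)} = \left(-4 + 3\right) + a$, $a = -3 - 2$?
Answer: $-64$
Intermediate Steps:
$a = -5$
$s{\left(I,h \right)} = -6$ ($s{\left(I,h \right)} = \left(-4 + 3\right) - 5 = -1 - 5 = -6$)
$X{\left(r \right)} = 3 + r$
$k{\left(d \right)} = -4$ ($k{\left(d \right)} = -6 - -2 = -6 + 2 = -4$)
$k^{3}{\left(X{\left(2 \left(-4\right) \right)} \right)} = \left(-4\right)^{3} = -64$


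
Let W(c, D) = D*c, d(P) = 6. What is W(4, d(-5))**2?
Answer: 576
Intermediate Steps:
W(4, d(-5))**2 = (6*4)**2 = 24**2 = 576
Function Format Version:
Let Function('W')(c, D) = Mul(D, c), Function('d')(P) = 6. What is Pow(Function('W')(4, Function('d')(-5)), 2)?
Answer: 576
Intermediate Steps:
Pow(Function('W')(4, Function('d')(-5)), 2) = Pow(Mul(6, 4), 2) = Pow(24, 2) = 576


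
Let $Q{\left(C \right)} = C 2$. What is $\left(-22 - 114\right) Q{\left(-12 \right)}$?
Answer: $3264$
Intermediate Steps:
$Q{\left(C \right)} = 2 C$
$\left(-22 - 114\right) Q{\left(-12 \right)} = \left(-22 - 114\right) 2 \left(-12\right) = \left(-136\right) \left(-24\right) = 3264$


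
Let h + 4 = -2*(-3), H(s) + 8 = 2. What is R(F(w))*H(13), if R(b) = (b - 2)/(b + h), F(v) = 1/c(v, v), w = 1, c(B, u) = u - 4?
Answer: 42/5 ≈ 8.4000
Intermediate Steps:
c(B, u) = -4 + u
H(s) = -6 (H(s) = -8 + 2 = -6)
h = 2 (h = -4 - 2*(-3) = -4 + 6 = 2)
F(v) = 1/(-4 + v)
R(b) = (-2 + b)/(2 + b) (R(b) = (b - 2)/(b + 2) = (-2 + b)/(2 + b))
R(F(w))*H(13) = ((-2 + 1/(-4 + 1))/(2 + 1/(-4 + 1)))*(-6) = ((-2 + 1/(-3))/(2 + 1/(-3)))*(-6) = ((-2 - ⅓)/(2 - ⅓))*(-6) = (-7/3/(5/3))*(-6) = ((⅗)*(-7/3))*(-6) = -7/5*(-6) = 42/5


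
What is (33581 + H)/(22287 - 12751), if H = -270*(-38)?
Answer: 43841/9536 ≈ 4.5974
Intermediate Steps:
H = 10260
(33581 + H)/(22287 - 12751) = (33581 + 10260)/(22287 - 12751) = 43841/9536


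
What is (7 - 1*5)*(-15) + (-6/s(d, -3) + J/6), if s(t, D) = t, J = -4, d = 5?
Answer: -478/15 ≈ -31.867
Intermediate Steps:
(7 - 1*5)*(-15) + (-6/s(d, -3) + J/6) = (7 - 1*5)*(-15) + (-6/5 - 4/6) = (7 - 5)*(-15) + (-6*⅕ - 4*⅙) = 2*(-15) + (-6/5 - ⅔) = -30 - 28/15 = -478/15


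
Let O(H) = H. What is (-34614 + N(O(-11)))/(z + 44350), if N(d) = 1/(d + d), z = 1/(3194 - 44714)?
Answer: -2258418120/2893647427 ≈ -0.78047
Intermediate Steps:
z = -1/41520 (z = 1/(-41520) = -1/41520 ≈ -2.4085e-5)
N(d) = 1/(2*d)
(-34614 + N(O(-11)))/(z + 44350) = (-34614 + (1/2)/(-11))/(-1/41520 + 44350) = (-34614 + (1/2)*(-1/11))/(1841411999/41520) = (-34614 - 1/22)*(41520/1841411999) = -761509/22*41520/1841411999 = -2258418120/2893647427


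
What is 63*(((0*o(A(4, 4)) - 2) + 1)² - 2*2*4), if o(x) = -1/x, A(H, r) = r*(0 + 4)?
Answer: -945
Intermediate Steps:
A(H, r) = 4*r (A(H, r) = r*4 = 4*r)
63*(((0*o(A(4, 4)) - 2) + 1)² - 2*2*4) = 63*(((0*(-1/(4*4)) - 2) + 1)² - 2*2*4) = 63*(((0*(-1/16) - 2) + 1)² - 4*4) = 63*(((0*(-1*1/16) - 2) + 1)² - 16) = 63*(((0*(-1/16) - 2) + 1)² - 16) = 63*(((0 - 2) + 1)² - 16) = 63*((-2 + 1)² - 16) = 63*((-1)² - 16) = 63*(1 - 16) = 63*(-15) = -945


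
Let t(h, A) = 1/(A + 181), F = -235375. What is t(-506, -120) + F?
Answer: -14357874/61 ≈ -2.3538e+5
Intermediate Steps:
t(h, A) = 1/(181 + A)
t(-506, -120) + F = 1/(181 - 120) - 235375 = 1/61 - 235375 = -14357874/61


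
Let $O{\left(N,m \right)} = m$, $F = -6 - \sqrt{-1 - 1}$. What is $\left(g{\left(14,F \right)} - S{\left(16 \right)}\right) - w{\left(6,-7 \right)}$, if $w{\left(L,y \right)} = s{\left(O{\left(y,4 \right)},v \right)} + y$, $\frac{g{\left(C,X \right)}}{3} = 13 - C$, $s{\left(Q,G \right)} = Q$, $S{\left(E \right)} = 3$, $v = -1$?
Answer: $-3$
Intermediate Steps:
$F = -6 - i \sqrt{2}$ ($F = -6 - \sqrt{-2} = -6 - i \sqrt{2} \approx -6.0 - 1.4142 i$)
$g{\left(C,X \right)} = 39 - 3 C$ ($g{\left(C,X \right)} = 3 \left(13 - C\right) = 39 - 3 C$)
$w{\left(L,y \right)} = 4 + y$
$\left(g{\left(14,F \right)} - S{\left(16 \right)}\right) - w{\left(6,-7 \right)} = \left(\left(39 - 42\right) - 3\right) - \left(4 - 7\right) = \left(\left(39 - 42\right) - 3\right) - -3 = \left(-3 - 3\right) + 3 = -6 + 3 = -3$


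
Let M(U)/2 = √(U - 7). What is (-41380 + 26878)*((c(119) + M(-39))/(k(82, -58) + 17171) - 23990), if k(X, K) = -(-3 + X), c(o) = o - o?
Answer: 347902980 - 7251*I*√46/4273 ≈ 3.479e+8 - 11.509*I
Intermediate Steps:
c(o) = 0
M(U) = 2*√(-7 + U) (M(U) = 2*√(U - 7) = 2*√(-7 + U))
k(X, K) = 3 - X
(-41380 + 26878)*((c(119) + M(-39))/(k(82, -58) + 17171) - 23990) = (-41380 + 26878)*((0 + 2*√(-7 - 39))/((3 - 1*82) + 17171) - 23990) = -14502*((0 + 2*√(-46))/((3 - 82) + 17171) - 23990) = -14502*((0 + 2*(I*√46))/(-79 + 17171) - 23990) = -14502*((0 + 2*I*√46)/17092 - 23990) = -14502*((2*I*√46)*(1/17092) - 23990) = -14502*(I*√46/8546 - 23990) = -14502*(-23990 + I*√46/8546) = 347902980 - 7251*I*√46/4273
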